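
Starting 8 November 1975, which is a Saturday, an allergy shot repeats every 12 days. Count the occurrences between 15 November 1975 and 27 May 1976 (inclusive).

16

Occurrences land 12·i days after 8 November 1975 for i = 0, 1, 2, …
15 November 1975 is 7 days after the start; 7 ÷ 12 = 0 remainder 7; since the remainder is 7, round up to i = 1. First occurrence in the window: #2 on 20 November 1975 (1×12 = 12 days in).
27 May 1976 is 201 days after the start; 201 ÷ 12 = 16 remainder 9. Last occurrence in the window: #17 on 18 May 1976.
Occurrences #2 through #17: 16 in total.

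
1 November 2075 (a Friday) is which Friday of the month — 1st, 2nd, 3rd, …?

Day 1 falls in week ⌈1/7⌉ of the month.
Days 1–7 hold the 1st Friday, 8–14 the 2nd, 15–21 the 3rd, 22–28 the 4th, 29–31 the 5th.
1 is in the range for the 1st.

1st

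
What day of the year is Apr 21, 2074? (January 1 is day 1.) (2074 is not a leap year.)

111

Days in months before Apr: 31 + 28 + 31 = 90.
Plus 21 days into Apr → day 111.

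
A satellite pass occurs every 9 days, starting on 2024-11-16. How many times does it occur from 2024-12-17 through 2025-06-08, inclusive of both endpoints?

Occurrences land 9·i days after 2024-11-16 for i = 0, 1, 2, …
2024-12-17 is 31 days after the start; 31 ÷ 9 = 3 remainder 4; since the remainder is 4, round up to i = 4. First occurrence in the window: #5 on 2024-12-22 (4×9 = 36 days in).
2025-06-08 is 204 days after the start; 204 ÷ 9 = 22 remainder 6. Last occurrence in the window: #23 on 2025-06-02.
Occurrences #5 through #23: 19 in total.

19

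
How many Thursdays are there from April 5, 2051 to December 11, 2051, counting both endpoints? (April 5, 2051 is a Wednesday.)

April 5, 2051 is a Wednesday; the first Thursday on or after it is April 6, 2051 (1 day later).
From April 6, 2051 to December 11, 2051: 24 + 31 + 30 + 31 + 31 + 30 + 31 + 30 + 11 = 249 days (rest of April, May, June, July, August, September, October, November, December).
249 ÷ 7 = 35 full weeks with remainder 4, so 35 more Thursdays after the first → 36.

36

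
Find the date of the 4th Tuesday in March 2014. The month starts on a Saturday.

March 2014 begins on a Saturday, so the first Tuesday is March 4 (3 days later).
The 4th Tuesday is 3 weeks later: 4 + 21 = 25.

25 March 2014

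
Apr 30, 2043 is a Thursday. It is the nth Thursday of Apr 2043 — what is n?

5th

Day 30 falls in week ⌈30/7⌉ of the month.
Days 1–7 hold the 1st Thursday, 8–14 the 2nd, 15–21 the 3rd, 22–28 the 4th, 29–31 the 5th.
30 is in the range for the 5th.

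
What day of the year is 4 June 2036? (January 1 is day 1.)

Days in months before June: 31 + 29 + 31 + 30 + 31 = 152.
Plus 4 days into June → day 156.

156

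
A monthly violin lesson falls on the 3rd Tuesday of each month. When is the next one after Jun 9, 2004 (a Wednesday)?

Jun 15, 2004

Jun 2004 starts on a Tuesday; its first Tuesday is the 1st, so the 3rd Tuesday is the 15th — Jun 15, 2004.
Jun 15, 2004 is after Jun 9, 2004, so that is the next one.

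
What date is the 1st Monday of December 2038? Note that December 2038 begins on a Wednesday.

December 2038 begins on a Wednesday, so the first Monday is December 6 (5 days later).

6 December 2038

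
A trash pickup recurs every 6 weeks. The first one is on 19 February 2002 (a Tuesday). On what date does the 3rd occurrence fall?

The 3rd occurrence is 2 intervals after the first: 2 × 42 = 84 days after 19 February 2002.
February has 28 days — 9 days to the end of February leaves 75.
March has 31 days (44 left).
April has 30 days (14 left).
14 days into May → 14 May 2002.

14 May 2002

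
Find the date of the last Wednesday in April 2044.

2044-04-27

The first Wednesday of April 2044 is April 6.
April 2044 has 30 days. Adding weeks: 6, 13, 20, 27 — the last one ≤ 30 is the 27th.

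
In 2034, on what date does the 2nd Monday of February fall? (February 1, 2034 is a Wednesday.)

February 2034 begins on a Wednesday, so the first Monday is February 6 (5 days later).
The 2nd Monday is 1 weeks later: 6 + 7 = 13.

February 13, 2034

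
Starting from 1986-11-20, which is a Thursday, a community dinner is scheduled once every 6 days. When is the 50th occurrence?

The 50th occurrence is 49 intervals after the first: 49 × 6 = 294 days after 1986-11-20.
November has 30 days — 10 days to the end of November leaves 284.
December has 31 days (253 left).
January has 31 days (222 left).
February has 28 days (194 left).
March has 31 days (163 left).
April has 30 days (133 left).
May has 31 days (102 left).
June has 30 days (72 left).
July has 31 days (41 left).
August has 31 days (10 left).
10 days into September → 1987-09-10.

1987-09-10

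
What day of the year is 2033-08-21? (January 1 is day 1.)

Days in months before August: 31 + 28 + 31 + 30 + 31 + 30 + 31 = 212.
Plus 21 days into August → day 233.

233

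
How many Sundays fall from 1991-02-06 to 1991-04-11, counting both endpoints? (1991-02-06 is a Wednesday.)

9

1991-02-06 is a Wednesday; the first Sunday on or after it is 1991-02-10 (4 days later).
From 1991-02-10 to 1991-04-11: 18 + 31 + 11 = 60 days (rest of February, March, April).
60 ÷ 7 = 8 full weeks with remainder 4, so 8 more Sundays after the first → 9.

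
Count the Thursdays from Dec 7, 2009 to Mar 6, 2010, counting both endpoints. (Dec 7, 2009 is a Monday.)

13

Dec 7, 2009 is a Monday; the first Thursday on or after it is Dec 10, 2009 (3 days later).
From Dec 10, 2009 to Mar 6, 2010: 21 + 31 + 28 + 6 = 86 days (rest of Dec, Jan, Feb, Mar).
86 ÷ 7 = 12 full weeks with remainder 2, so 12 more Thursdays after the first → 13.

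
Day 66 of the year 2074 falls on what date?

2074-03-07

January has 31 days (66 − 31 = 35 remain).
February has 28 days (35 − 28 = 7 remain).
7 into March → March 7.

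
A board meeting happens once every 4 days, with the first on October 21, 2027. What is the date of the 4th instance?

November 2, 2027

The 4th occurrence is 3 intervals after the first: 3 × 4 = 12 days after October 21, 2027.
October has 31 days — 10 days to the end of October leaves 2.
2 days into November → November 2, 2027.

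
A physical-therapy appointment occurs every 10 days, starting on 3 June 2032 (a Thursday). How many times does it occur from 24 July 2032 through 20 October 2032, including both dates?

8

Occurrences land 10·i days after 3 June 2032 for i = 0, 1, 2, …
24 July 2032 is 51 days after the start; 51 ÷ 10 = 5 remainder 1; since the remainder is 1, round up to i = 6. First occurrence in the window: #7 on 2 August 2032 (6×10 = 60 days in).
20 October 2032 is 139 days after the start; 139 ÷ 10 = 13 remainder 9. Last occurrence in the window: #14 on 11 October 2032.
Occurrences #7 through #14: 8 in total.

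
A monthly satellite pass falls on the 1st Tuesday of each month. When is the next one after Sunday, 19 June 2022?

5 July 2022

June 2022 starts on a Wednesday, so its 1st Tuesday is 7 June 2022 (6 days in).
That is not after 19 June 2022, so look at July 2022.
July 2022 starts on a Friday, so its 1st Tuesday is 5 July 2022 (4 days in).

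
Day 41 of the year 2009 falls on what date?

February 10, 2009

January has 31 days (41 − 31 = 10 remain).
10 into February → February 10.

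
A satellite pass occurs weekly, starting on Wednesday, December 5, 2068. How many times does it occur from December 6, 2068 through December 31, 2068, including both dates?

Occurrences land 7·i days after December 5, 2068 for i = 0, 1, 2, …
December 6, 2068 is 1 day after the start; 1 ÷ 7 = 0 remainder 1; since the remainder is 1, round up to i = 1. First occurrence in the window: #2 on December 12, 2068 (1×7 = 7 days in).
December 31, 2068 is 26 days after the start; 26 ÷ 7 = 3 remainder 5. Last occurrence in the window: #4 on December 26, 2068.
Occurrences #2 through #4: 3 in total.

3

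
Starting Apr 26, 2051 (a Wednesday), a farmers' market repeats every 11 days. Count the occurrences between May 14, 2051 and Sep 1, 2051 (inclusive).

10

Occurrences land 11·i days after Apr 26, 2051 for i = 0, 1, 2, …
May 14, 2051 is 18 days after the start; 18 ÷ 11 = 1 remainder 7; since the remainder is 7, round up to i = 2. First occurrence in the window: #3 on May 18, 2051 (2×11 = 22 days in).
Sep 1, 2051 is 128 days after the start; 128 ÷ 11 = 11 remainder 7. Last occurrence in the window: #12 on Aug 25, 2051.
Occurrences #3 through #12: 10 in total.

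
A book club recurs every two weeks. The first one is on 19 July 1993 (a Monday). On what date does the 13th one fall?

3 January 1994

The 13th occurrence is 12 intervals after the first: 12 × 14 = 168 days after 19 July 1993.
July has 31 days — 12 days to the end of July leaves 156.
August has 31 days (125 left).
September has 30 days (95 left).
October has 31 days (64 left).
November has 30 days (34 left).
December has 31 days (3 left).
3 days into January → 3 January 1994.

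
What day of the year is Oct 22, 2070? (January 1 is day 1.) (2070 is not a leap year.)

Days in months before Oct: 31 + 28 + 31 + 30 + 31 + 30 + 31 + 31 + 30 = 273.
Plus 22 days into Oct → day 295.

295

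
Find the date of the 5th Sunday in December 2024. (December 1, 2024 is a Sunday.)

December 2024 begins on a Sunday, so the first Sunday is December 1.
The 5th Sunday is 4 weeks later: 1 + 28 = 29.

29 December 2024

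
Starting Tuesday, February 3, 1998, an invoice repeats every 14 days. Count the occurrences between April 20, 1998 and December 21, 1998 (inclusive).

Occurrences land 14·i days after February 3, 1998 for i = 0, 1, 2, …
April 20, 1998 is 76 days after the start; 76 ÷ 14 = 5 remainder 6; since the remainder is 6, round up to i = 6. First occurrence in the window: #7 on April 28, 1998 (6×14 = 84 days in).
December 21, 1998 is 321 days after the start; 321 ÷ 14 = 22 remainder 13. Last occurrence in the window: #23 on December 8, 1998.
Occurrences #7 through #23: 17 in total.

17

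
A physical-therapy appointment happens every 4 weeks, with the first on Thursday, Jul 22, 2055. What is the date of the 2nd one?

Aug 19, 2055

The 2nd occurrence is 1 interval after the first: 1 × 28 = 28 days after Jul 22, 2055.
Jul has 31 days — 9 days to the end of Jul leaves 19.
19 days into Aug → Aug 19, 2055.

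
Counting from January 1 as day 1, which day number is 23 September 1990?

Days in months before September: 31 + 28 + 31 + 30 + 31 + 30 + 31 + 31 = 243.
Plus 23 days into September → day 266.

266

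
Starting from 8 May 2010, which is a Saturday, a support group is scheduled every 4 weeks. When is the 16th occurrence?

The 16th occurrence is 15 intervals after the first: 15 × 28 = 420 days after 8 May 2010.
May has 31 days — 23 days to the end of May leaves 397.
June has 30 days (367 left).
July has 31 days (336 left).
August has 31 days (305 left).
September has 30 days (275 left).
October has 31 days (244 left).
November has 30 days (214 left).
December has 31 days (183 left).
January has 31 days (152 left).
February has 28 days (124 left).
March has 31 days (93 left).
April has 30 days (63 left).
May has 31 days (32 left).
June has 30 days (2 left).
2 days into July → 2 July 2011.

2 July 2011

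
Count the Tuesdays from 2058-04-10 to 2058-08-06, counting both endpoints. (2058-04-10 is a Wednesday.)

2058-04-10 is a Wednesday; the first Tuesday on or after it is 2058-04-16 (6 days later).
From 2058-04-16 to 2058-08-06: 14 + 31 + 30 + 31 + 6 = 112 days (rest of April, May, June, July, August).
112 ÷ 7 = 16 full weeks with remainder 0, so 16 more Tuesdays after the first → 17.

17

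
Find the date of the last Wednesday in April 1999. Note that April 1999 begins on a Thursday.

April 1999 begins on a Thursday, so the first Wednesday is April 7 (6 days later).
April 1999 has 30 days. Adding weeks: 7, 14, 21, 28 — the last one ≤ 30 is the 28th.

1999-04-28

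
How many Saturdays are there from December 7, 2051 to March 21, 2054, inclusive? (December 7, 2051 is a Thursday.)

December 7, 2051 is a Thursday; the first Saturday on or after it is December 9, 2051 (2 days later).
From December 9, 2051 to March 21, 2054: 22 + 366 + 365 + 80 = 833 days (rest of 2051, 2052, 2053, to March 21, 2054 in 2054).
833 ÷ 7 = 119 full weeks with remainder 0, so 119 more Saturdays after the first → 120.

120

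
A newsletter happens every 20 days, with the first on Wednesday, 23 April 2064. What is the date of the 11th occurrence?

9 November 2064

The 11th occurrence is 10 intervals after the first: 10 × 20 = 200 days after 23 April 2064.
April has 30 days — 7 days to the end of April leaves 193.
May has 31 days (162 left).
June has 30 days (132 left).
July has 31 days (101 left).
August has 31 days (70 left).
September has 30 days (40 left).
October has 31 days (9 left).
9 days into November → 9 November 2064.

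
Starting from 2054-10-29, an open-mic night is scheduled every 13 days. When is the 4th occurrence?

2054-12-07

The 4th occurrence is 3 intervals after the first: 3 × 13 = 39 days after 2054-10-29.
October has 31 days — 2 days to the end of October leaves 37.
November has 30 days (7 left).
7 days into December → 2054-12-07.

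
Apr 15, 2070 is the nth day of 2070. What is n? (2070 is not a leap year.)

Days in months before Apr: 31 + 28 + 31 = 90.
Plus 15 days into Apr → day 105.

105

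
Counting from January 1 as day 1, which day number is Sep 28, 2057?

Days in months before Sep: 31 + 28 + 31 + 30 + 31 + 30 + 31 + 31 = 243.
Plus 28 days into Sep → day 271.

271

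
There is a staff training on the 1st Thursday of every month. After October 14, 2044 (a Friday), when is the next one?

October 2044 starts on a Saturday, so its 1st Thursday is October 6, 2044 (5 days in).
That is not after October 14, 2044, so look at November 2044.
November 2044 starts on a Tuesday, so its 1st Thursday is November 3, 2044 (2 days in).

November 3, 2044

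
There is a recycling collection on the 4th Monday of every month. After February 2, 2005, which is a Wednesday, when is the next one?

February 28, 2005

February 2005 starts on a Tuesday; its first Monday is the 7th, so the 4th Monday is the 28th — February 28, 2005.
February 28, 2005 is after February 2, 2005, so that is the next one.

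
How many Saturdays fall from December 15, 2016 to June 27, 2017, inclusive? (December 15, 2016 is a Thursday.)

December 15, 2016 is a Thursday; the first Saturday on or after it is December 17, 2016 (2 days later).
From December 17, 2016 to June 27, 2017: 14 + 31 + 28 + 31 + 30 + 31 + 27 = 192 days (rest of December, January, February, March, April, May, June).
192 ÷ 7 = 27 full weeks with remainder 3, so 27 more Saturdays after the first → 28.

28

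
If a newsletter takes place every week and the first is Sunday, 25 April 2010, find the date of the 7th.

6 June 2010

The 7th occurrence is 6 intervals after the first: 6 × 7 = 42 days after 25 April 2010.
April has 30 days — 5 days to the end of April leaves 37.
May has 31 days (6 left).
6 days into June → 6 June 2010.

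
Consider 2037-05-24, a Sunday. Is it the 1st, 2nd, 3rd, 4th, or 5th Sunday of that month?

Day 24 falls in week ⌈24/7⌉ of the month.
Days 1–7 hold the 1st Sunday, 8–14 the 2nd, 15–21 the 3rd, 22–28 the 4th, 29–31 the 5th.
24 is in the range for the 4th.

4th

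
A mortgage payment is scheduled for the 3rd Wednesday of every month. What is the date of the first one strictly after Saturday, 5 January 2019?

January 2019 starts on a Tuesday; its first Wednesday is the 2nd, so the 3rd Wednesday is the 16th — 16 January 2019.
16 January 2019 is after 5 January 2019, so that is the next one.

16 January 2019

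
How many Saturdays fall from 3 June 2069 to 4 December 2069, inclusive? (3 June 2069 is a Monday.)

3 June 2069 is a Monday; the first Saturday on or after it is 8 June 2069 (5 days later).
From 8 June 2069 to 4 December 2069: 22 + 31 + 31 + 30 + 31 + 30 + 4 = 179 days (rest of June, July, August, September, October, November, December).
179 ÷ 7 = 25 full weeks with remainder 4, so 25 more Saturdays after the first → 26.

26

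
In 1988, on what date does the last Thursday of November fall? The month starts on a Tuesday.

1988-11-24

November 1988 begins on a Tuesday, so the first Thursday is November 3 (2 days later).
November 1988 has 30 days. Adding weeks: 3, 10, 17, 24 — the last one ≤ 30 is the 24th.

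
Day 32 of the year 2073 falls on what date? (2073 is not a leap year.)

January has 31 days (32 − 31 = 1 remain).
1 into February → February 1.

February 1, 2073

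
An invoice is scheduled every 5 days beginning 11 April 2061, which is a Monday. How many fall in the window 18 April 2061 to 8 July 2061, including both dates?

16

Occurrences land 5·i days after 11 April 2061 for i = 0, 1, 2, …
18 April 2061 is 7 days after the start; 7 ÷ 5 = 1 remainder 2; since the remainder is 2, round up to i = 2. First occurrence in the window: #3 on 21 April 2061 (2×5 = 10 days in).
8 July 2061 is 88 days after the start; 88 ÷ 5 = 17 remainder 3. Last occurrence in the window: #18 on 5 July 2061.
Occurrences #3 through #18: 16 in total.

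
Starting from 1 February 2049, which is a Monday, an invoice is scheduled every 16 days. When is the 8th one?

24 May 2049

The 8th occurrence is 7 intervals after the first: 7 × 16 = 112 days after 1 February 2049.
February has 28 days — 27 days to the end of February leaves 85.
March has 31 days (54 left).
April has 30 days (24 left).
24 days into May → 24 May 2049.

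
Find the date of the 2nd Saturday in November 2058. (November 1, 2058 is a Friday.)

November 9, 2058

November 2058 begins on a Friday, so the first Saturday is November 2 (1 day later).
The 2nd Saturday is 1 weeks later: 2 + 7 = 9.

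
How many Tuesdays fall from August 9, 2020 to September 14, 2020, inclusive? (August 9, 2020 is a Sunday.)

August 9, 2020 is a Sunday; the first Tuesday on or after it is August 11, 2020 (2 days later).
From August 11, 2020 to September 14, 2020: 20 + 14 = 34 days (rest of August, September).
34 ÷ 7 = 4 full weeks with remainder 6, so 4 more Tuesdays after the first → 5.

5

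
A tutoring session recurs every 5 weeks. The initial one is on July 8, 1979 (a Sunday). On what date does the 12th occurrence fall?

The 12th occurrence is 11 intervals after the first: 11 × 35 = 385 days after July 8, 1979.
July has 31 days — 23 days to the end of July leaves 362.
August has 31 days (331 left).
September has 30 days (301 left).
October has 31 days (270 left).
November has 30 days (240 left).
December has 31 days (209 left).
January has 31 days (178 left).
February has 29 days (149 left).
March has 31 days (118 left).
April has 30 days (88 left).
May has 31 days (57 left).
June has 30 days (27 left).
27 days into July → July 27, 1980.

July 27, 1980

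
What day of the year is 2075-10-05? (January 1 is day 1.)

Days in months before October: 31 + 28 + 31 + 30 + 31 + 30 + 31 + 31 + 30 = 273.
Plus 5 days into October → day 278.

278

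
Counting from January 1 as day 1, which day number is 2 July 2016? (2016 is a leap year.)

184

Days in months before July: 31 + 29 + 31 + 30 + 31 + 30 = 182.
Plus 2 days into July → day 184.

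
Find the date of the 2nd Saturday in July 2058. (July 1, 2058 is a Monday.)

2058-07-13

July 2058 begins on a Monday, so the first Saturday is July 6 (5 days later).
The 2nd Saturday is 1 weeks later: 6 + 7 = 13.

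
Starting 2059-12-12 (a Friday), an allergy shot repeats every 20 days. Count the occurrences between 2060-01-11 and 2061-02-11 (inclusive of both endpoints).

Occurrences land 20·i days after 2059-12-12 for i = 0, 1, 2, …
2060-01-11 is 30 days after the start; 30 ÷ 20 = 1 remainder 10; since the remainder is 10, round up to i = 2. First occurrence in the window: #3 on 2060-01-21 (2×20 = 40 days in).
2061-02-11 is 427 days after the start; 427 ÷ 20 = 21 remainder 7. Last occurrence in the window: #22 on 2061-02-04.
Occurrences #3 through #22: 20 in total.

20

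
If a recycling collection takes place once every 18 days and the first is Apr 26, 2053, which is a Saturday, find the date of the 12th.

Nov 10, 2053

The 12th occurrence is 11 intervals after the first: 11 × 18 = 198 days after Apr 26, 2053.
Apr has 30 days — 4 days to the end of Apr leaves 194.
May has 31 days (163 left).
Jun has 30 days (133 left).
Jul has 31 days (102 left).
Aug has 31 days (71 left).
Sep has 30 days (41 left).
Oct has 31 days (10 left).
10 days into Nov → Nov 10, 2053.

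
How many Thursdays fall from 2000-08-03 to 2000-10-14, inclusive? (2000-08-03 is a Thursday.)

11

2000-08-03 is a Thursday; the first Thursday on or after it is 2000-08-03.
From 2000-08-03 to 2000-10-14: 28 + 30 + 14 = 72 days (rest of August, September, October).
72 ÷ 7 = 10 full weeks with remainder 2, so 10 more Thursdays after the first → 11.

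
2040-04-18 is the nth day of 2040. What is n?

109

Days in months before April: 31 + 29 + 31 = 91.
Plus 18 days into April → day 109.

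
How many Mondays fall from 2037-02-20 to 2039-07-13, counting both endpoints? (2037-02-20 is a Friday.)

125

2037-02-20 is a Friday; the first Monday on or after it is 2037-02-23 (3 days later).
From 2037-02-23 to 2039-07-13: 311 + 365 + 194 = 870 days (rest of 2037, 2038, to 2039-07-13 in 2039).
870 ÷ 7 = 124 full weeks with remainder 2, so 124 more Mondays after the first → 125.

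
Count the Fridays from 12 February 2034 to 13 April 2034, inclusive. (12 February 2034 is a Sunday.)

8

12 February 2034 is a Sunday; the first Friday on or after it is 17 February 2034 (5 days later).
From 17 February 2034 to 13 April 2034: 11 + 31 + 13 = 55 days (rest of February, March, April).
55 ÷ 7 = 7 full weeks with remainder 6, so 7 more Fridays after the first → 8.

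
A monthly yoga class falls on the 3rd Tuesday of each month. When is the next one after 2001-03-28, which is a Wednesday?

2001-04-17

March 2001 starts on a Thursday; its first Tuesday is the 6th, so the 3rd Tuesday is the 20th — 2001-03-20.
That is not after 2001-03-28, so look at April 2001.
April 2001 starts on a Sunday; its first Tuesday is the 3rd, so the 3rd Tuesday is the 17th — 2001-04-17.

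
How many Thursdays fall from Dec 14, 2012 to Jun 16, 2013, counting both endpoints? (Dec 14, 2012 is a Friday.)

26

Dec 14, 2012 is a Friday; the first Thursday on or after it is Dec 20, 2012 (6 days later).
From Dec 20, 2012 to Jun 16, 2013: 11 + 31 + 28 + 31 + 30 + 31 + 16 = 178 days (rest of Dec, Jan, Feb, Mar, Apr, May, Jun).
178 ÷ 7 = 25 full weeks with remainder 3, so 25 more Thursdays after the first → 26.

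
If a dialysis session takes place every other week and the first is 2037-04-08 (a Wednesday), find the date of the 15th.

2037-10-21

The 15th occurrence is 14 intervals after the first: 14 × 14 = 196 days after 2037-04-08.
April has 30 days — 22 days to the end of April leaves 174.
May has 31 days (143 left).
June has 30 days (113 left).
July has 31 days (82 left).
August has 31 days (51 left).
September has 30 days (21 left).
21 days into October → 2037-10-21.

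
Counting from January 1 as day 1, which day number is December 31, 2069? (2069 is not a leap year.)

365

Days in months before December: 31 + 28 + 31 + 30 + 31 + 30 + 31 + 31 + 30 + 31 + 30 = 334.
Plus 31 days into December → day 365.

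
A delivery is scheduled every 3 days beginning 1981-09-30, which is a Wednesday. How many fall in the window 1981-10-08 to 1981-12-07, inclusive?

20

Occurrences land 3·i days after 1981-09-30 for i = 0, 1, 2, …
1981-10-08 is 8 days after the start; 8 ÷ 3 = 2 remainder 2; since the remainder is 2, round up to i = 3. First occurrence in the window: #4 on 1981-10-09 (3×3 = 9 days in).
1981-12-07 is 68 days after the start; 68 ÷ 3 = 22 remainder 2. Last occurrence in the window: #23 on 1981-12-05.
Occurrences #4 through #23: 20 in total.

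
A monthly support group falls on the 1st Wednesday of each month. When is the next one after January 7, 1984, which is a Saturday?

February 1, 1984

January 1984 starts on a Sunday, so its 1st Wednesday is January 4, 1984 (3 days in).
That is not after January 7, 1984, so look at February 1984.
February 1984 starts on a Wednesday, so its 1st Wednesday is February 1, 1984.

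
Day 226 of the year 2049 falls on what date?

Aug 14, 2049

Jan has 31 days (226 − 31 = 195 remain).
Feb has 28 days (195 − 28 = 167 remain).
Mar has 31 days (167 − 31 = 136 remain).
Apr has 30 days (136 − 30 = 106 remain).
May has 31 days (106 − 31 = 75 remain).
Jun has 30 days (75 − 30 = 45 remain).
Jul has 31 days (45 − 31 = 14 remain).
14 into Aug → Aug 14.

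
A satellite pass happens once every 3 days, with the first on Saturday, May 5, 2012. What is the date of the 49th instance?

Sep 26, 2012

The 49th occurrence is 48 intervals after the first: 48 × 3 = 144 days after May 5, 2012.
May has 31 days — 26 days to the end of May leaves 118.
Jun has 30 days (88 left).
Jul has 31 days (57 left).
Aug has 31 days (26 left).
26 days into Sep → Sep 26, 2012.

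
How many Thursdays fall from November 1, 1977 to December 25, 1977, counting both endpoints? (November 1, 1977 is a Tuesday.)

8

November 1, 1977 is a Tuesday; the first Thursday on or after it is November 3, 1977 (2 days later).
From November 3, 1977 to December 25, 1977: 27 + 25 = 52 days (rest of November, December).
52 ÷ 7 = 7 full weeks with remainder 3, so 7 more Thursdays after the first → 8.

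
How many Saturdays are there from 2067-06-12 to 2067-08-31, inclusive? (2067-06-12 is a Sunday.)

2067-06-12 is a Sunday; the first Saturday on or after it is 2067-06-18 (6 days later).
From 2067-06-18 to 2067-08-31: 12 + 31 + 31 = 74 days (rest of June, July, August).
74 ÷ 7 = 10 full weeks with remainder 4, so 10 more Saturdays after the first → 11.

11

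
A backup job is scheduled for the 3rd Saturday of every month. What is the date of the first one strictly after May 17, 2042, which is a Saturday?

May 2042 starts on a Thursday; its first Saturday is the 3rd, so the 3rd Saturday is the 17th — May 17, 2042.
That is not after May 17, 2042, so look at Jun 2042.
Jun 2042 starts on a Sunday; its first Saturday is the 7th, so the 3rd Saturday is the 21st — Jun 21, 2042.

Jun 21, 2042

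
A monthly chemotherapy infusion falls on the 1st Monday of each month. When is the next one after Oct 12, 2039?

Nov 7, 2039

Oct 2039 starts on a Saturday, so its 1st Monday is Oct 3, 2039 (2 days in).
That is not after Oct 12, 2039, so look at Nov 2039.
Nov 2039 starts on a Tuesday, so its 1st Monday is Nov 7, 2039 (6 days in).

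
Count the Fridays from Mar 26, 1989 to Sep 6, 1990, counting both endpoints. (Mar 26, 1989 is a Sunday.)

75

Mar 26, 1989 is a Sunday; the first Friday on or after it is Mar 31, 1989 (5 days later).
From Mar 31, 1989 to Sep 6, 1990: 275 + 249 = 524 days (rest of 1989, to Sep 6, 1990 in 1990).
524 ÷ 7 = 74 full weeks with remainder 6, so 74 more Fridays after the first → 75.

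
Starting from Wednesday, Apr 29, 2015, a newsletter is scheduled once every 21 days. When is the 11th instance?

Nov 25, 2015

The 11th occurrence is 10 intervals after the first: 10 × 21 = 210 days after Apr 29, 2015.
Apr has 30 days — 1 day to the end of Apr leaves 209.
May has 31 days (178 left).
Jun has 30 days (148 left).
Jul has 31 days (117 left).
Aug has 31 days (86 left).
Sep has 30 days (56 left).
Oct has 31 days (25 left).
25 days into Nov → Nov 25, 2015.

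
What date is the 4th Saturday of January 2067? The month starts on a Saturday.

January 2067 begins on a Saturday, so the first Saturday is January 1.
The 4th Saturday is 3 weeks later: 1 + 21 = 22.

2067-01-22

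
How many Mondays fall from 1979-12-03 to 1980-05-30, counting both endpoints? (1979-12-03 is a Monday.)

1979-12-03 is a Monday; the first Monday on or after it is 1979-12-03.
From 1979-12-03 to 1980-05-30: 28 + 31 + 29 + 31 + 30 + 30 = 179 days (rest of December, January, February, March, April, May).
179 ÷ 7 = 25 full weeks with remainder 4, so 25 more Mondays after the first → 26.

26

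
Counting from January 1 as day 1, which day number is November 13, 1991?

Days in months before November: 31 + 28 + 31 + 30 + 31 + 30 + 31 + 31 + 30 + 31 = 304.
Plus 13 days into November → day 317.

317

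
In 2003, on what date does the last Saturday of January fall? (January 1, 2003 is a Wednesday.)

2003-01-25

January 2003 begins on a Wednesday, so the first Saturday is January 4 (3 days later).
January 2003 has 31 days. Adding weeks: 4, 11, 18, 25 — the last one ≤ 31 is the 25th.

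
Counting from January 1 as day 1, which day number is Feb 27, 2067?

Days in months before Feb: 31 = 31.
Plus 27 days into Feb → day 58.

58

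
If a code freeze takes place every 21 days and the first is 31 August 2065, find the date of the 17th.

The 17th occurrence is 16 intervals after the first: 16 × 21 = 336 days after 31 August 2065.
August has 31 days — 0 days to the end of August leaves 336.
September has 30 days (306 left).
October has 31 days (275 left).
November has 30 days (245 left).
December has 31 days (214 left).
January has 31 days (183 left).
February has 28 days (155 left).
March has 31 days (124 left).
April has 30 days (94 left).
May has 31 days (63 left).
June has 30 days (33 left).
July has 31 days (2 left).
2 days into August → 2 August 2066.

2 August 2066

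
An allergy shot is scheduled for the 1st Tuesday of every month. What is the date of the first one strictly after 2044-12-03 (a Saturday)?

December 2044 starts on a Thursday, so its 1st Tuesday is 2044-12-06 (5 days in).
2044-12-06 is after 2044-12-03, so that is the next one.

2044-12-06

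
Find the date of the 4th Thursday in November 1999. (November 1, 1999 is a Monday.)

November 25, 1999

November 1999 begins on a Monday, so the first Thursday is November 4 (3 days later).
The 4th Thursday is 3 weeks later: 4 + 21 = 25.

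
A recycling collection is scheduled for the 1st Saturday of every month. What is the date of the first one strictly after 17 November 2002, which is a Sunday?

November 2002 starts on a Friday, so its 1st Saturday is 2 November 2002 (1 day in).
That is not after 17 November 2002, so look at December 2002.
December 2002 starts on a Sunday, so its 1st Saturday is 7 December 2002 (6 days in).

7 December 2002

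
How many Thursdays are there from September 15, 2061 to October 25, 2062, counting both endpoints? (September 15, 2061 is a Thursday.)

September 15, 2061 is a Thursday; the first Thursday on or after it is September 15, 2061.
From September 15, 2061 to October 25, 2062: 107 + 298 = 405 days (rest of 2061, to October 25, 2062 in 2062).
405 ÷ 7 = 57 full weeks with remainder 6, so 57 more Thursdays after the first → 58.

58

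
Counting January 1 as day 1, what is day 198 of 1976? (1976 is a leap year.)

January has 31 days (198 − 31 = 167 remain).
February has 29 days (167 − 29 = 138 remain).
March has 31 days (138 − 31 = 107 remain).
April has 30 days (107 − 30 = 77 remain).
May has 31 days (77 − 31 = 46 remain).
June has 30 days (46 − 30 = 16 remain).
16 into July → July 16.

July 16, 1976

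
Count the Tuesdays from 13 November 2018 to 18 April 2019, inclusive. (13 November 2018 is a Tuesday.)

13 November 2018 is a Tuesday; the first Tuesday on or after it is 13 November 2018.
From 13 November 2018 to 18 April 2019: 17 + 31 + 31 + 28 + 31 + 18 = 156 days (rest of November, December, January, February, March, April).
156 ÷ 7 = 22 full weeks with remainder 2, so 22 more Tuesdays after the first → 23.

23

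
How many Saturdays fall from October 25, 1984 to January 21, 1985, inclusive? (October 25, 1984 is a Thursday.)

13

October 25, 1984 is a Thursday; the first Saturday on or after it is October 27, 1984 (2 days later).
From October 27, 1984 to January 21, 1985: 4 + 30 + 31 + 21 = 86 days (rest of October, November, December, January).
86 ÷ 7 = 12 full weeks with remainder 2, so 12 more Saturdays after the first → 13.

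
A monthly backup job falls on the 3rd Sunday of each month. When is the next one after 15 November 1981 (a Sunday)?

20 December 1981

November 1981 starts on a Sunday; its first Sunday is the 1st, so the 3rd Sunday is the 15th — 15 November 1981.
That is not after 15 November 1981, so look at December 1981.
December 1981 starts on a Tuesday; its first Sunday is the 6th, so the 3rd Sunday is the 20th — 20 December 1981.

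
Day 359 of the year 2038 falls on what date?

January has 31 days (359 − 31 = 328 remain).
February has 28 days (328 − 28 = 300 remain).
March has 31 days (300 − 31 = 269 remain).
April has 30 days (269 − 30 = 239 remain).
May has 31 days (239 − 31 = 208 remain).
June has 30 days (208 − 30 = 178 remain).
July has 31 days (178 − 31 = 147 remain).
August has 31 days (147 − 31 = 116 remain).
September has 30 days (116 − 30 = 86 remain).
October has 31 days (86 − 31 = 55 remain).
November has 30 days (55 − 30 = 25 remain).
25 into December → December 25.

2038-12-25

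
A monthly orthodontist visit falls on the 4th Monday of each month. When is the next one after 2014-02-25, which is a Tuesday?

February 2014 starts on a Saturday; its first Monday is the 3rd, so the 4th Monday is the 24th — 2014-02-24.
That is not after 2014-02-25, so look at March 2014.
March 2014 starts on a Saturday; its first Monday is the 3rd, so the 4th Monday is the 24th — 2014-03-24.

2014-03-24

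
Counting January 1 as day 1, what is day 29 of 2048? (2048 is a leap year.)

Jan 29, 2048

29 into Jan → Jan 29.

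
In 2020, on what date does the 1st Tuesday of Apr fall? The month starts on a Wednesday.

Apr 2020 begins on a Wednesday, so the first Tuesday is Apr 7 (6 days later).

Apr 7, 2020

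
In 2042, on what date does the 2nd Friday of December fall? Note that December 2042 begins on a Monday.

12 December 2042

December 2042 begins on a Monday, so the first Friday is December 5 (4 days later).
The 2nd Friday is 1 weeks later: 5 + 7 = 12.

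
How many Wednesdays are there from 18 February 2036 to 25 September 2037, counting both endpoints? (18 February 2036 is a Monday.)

84

18 February 2036 is a Monday; the first Wednesday on or after it is 20 February 2036 (2 days later).
From 20 February 2036 to 25 September 2037: 315 + 268 = 583 days (rest of 2036, to 25 September 2037 in 2037).
583 ÷ 7 = 83 full weeks with remainder 2, so 83 more Wednesdays after the first → 84.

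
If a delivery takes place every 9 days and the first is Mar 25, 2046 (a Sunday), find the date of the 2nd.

The 2nd occurrence is 1 interval after the first: 1 × 9 = 9 days after Mar 25, 2046.
Mar has 31 days — 6 days to the end of Mar leaves 3.
3 days into Apr → Apr 3, 2046.

Apr 3, 2046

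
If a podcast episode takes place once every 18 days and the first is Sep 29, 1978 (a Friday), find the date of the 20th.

Sep 6, 1979

The 20th occurrence is 19 intervals after the first: 19 × 18 = 342 days after Sep 29, 1978.
Sep has 30 days — 1 day to the end of Sep leaves 341.
Oct has 31 days (310 left).
Nov has 30 days (280 left).
Dec has 31 days (249 left).
Jan has 31 days (218 left).
Feb has 28 days (190 left).
Mar has 31 days (159 left).
Apr has 30 days (129 left).
May has 31 days (98 left).
Jun has 30 days (68 left).
Jul has 31 days (37 left).
Aug has 31 days (6 left).
6 days into Sep → Sep 6, 1979.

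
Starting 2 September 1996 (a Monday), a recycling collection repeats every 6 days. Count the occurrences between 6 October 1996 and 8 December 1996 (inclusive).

Occurrences land 6·i days after 2 September 1996 for i = 0, 1, 2, …
6 October 1996 is 34 days after the start; 34 ÷ 6 = 5 remainder 4; since the remainder is 4, round up to i = 6. First occurrence in the window: #7 on 8 October 1996 (6×6 = 36 days in).
8 December 1996 is 97 days after the start; 97 ÷ 6 = 16 remainder 1. Last occurrence in the window: #17 on 7 December 1996.
Occurrences #7 through #17: 11 in total.

11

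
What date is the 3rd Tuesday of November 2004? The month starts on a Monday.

16 November 2004

November 2004 begins on a Monday, so the first Tuesday is November 2 (1 day later).
The 3rd Tuesday is 2 weeks later: 2 + 14 = 16.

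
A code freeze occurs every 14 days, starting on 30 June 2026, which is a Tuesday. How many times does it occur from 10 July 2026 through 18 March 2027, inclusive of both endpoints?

Occurrences land 14·i days after 30 June 2026 for i = 0, 1, 2, …
10 July 2026 is 10 days after the start; 10 ÷ 14 = 0 remainder 10; since the remainder is 10, round up to i = 1. First occurrence in the window: #2 on 14 July 2026 (1×14 = 14 days in).
18 March 2027 is 261 days after the start; 261 ÷ 14 = 18 remainder 9. Last occurrence in the window: #19 on 9 March 2027.
Occurrences #2 through #19: 18 in total.

18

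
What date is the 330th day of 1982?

January has 31 days (330 − 31 = 299 remain).
February has 28 days (299 − 28 = 271 remain).
March has 31 days (271 − 31 = 240 remain).
April has 30 days (240 − 30 = 210 remain).
May has 31 days (210 − 31 = 179 remain).
June has 30 days (179 − 30 = 149 remain).
July has 31 days (149 − 31 = 118 remain).
August has 31 days (118 − 31 = 87 remain).
September has 30 days (87 − 30 = 57 remain).
October has 31 days (57 − 31 = 26 remain).
26 into November → November 26.

26 November 1982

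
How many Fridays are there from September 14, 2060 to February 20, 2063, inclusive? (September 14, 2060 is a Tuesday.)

127

September 14, 2060 is a Tuesday; the first Friday on or after it is September 17, 2060 (3 days later).
From September 17, 2060 to February 20, 2063: 105 + 365 + 365 + 51 = 886 days (rest of 2060, 2061, 2062, to February 20, 2063 in 2063).
886 ÷ 7 = 126 full weeks with remainder 4, so 126 more Fridays after the first → 127.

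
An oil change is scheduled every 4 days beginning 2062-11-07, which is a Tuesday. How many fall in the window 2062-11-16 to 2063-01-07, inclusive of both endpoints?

13

Occurrences land 4·i days after 2062-11-07 for i = 0, 1, 2, …
2062-11-16 is 9 days after the start; 9 ÷ 4 = 2 remainder 1; since the remainder is 1, round up to i = 3. First occurrence in the window: #4 on 2062-11-19 (3×4 = 12 days in).
2063-01-07 is 61 days after the start; 61 ÷ 4 = 15 remainder 1. Last occurrence in the window: #16 on 2063-01-06.
Occurrences #4 through #16: 13 in total.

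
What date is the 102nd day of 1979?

Jan has 31 days (102 − 31 = 71 remain).
Feb has 28 days (71 − 28 = 43 remain).
Mar has 31 days (43 − 31 = 12 remain).
12 into Apr → Apr 12.

Apr 12, 1979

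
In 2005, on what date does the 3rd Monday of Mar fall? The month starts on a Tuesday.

Mar 21, 2005

Mar 2005 begins on a Tuesday, so the first Monday is Mar 7 (6 days later).
The 3rd Monday is 2 weeks later: 7 + 14 = 21.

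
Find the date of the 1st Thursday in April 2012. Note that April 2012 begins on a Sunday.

April 2012 begins on a Sunday, so the first Thursday is April 5 (4 days later).

2012-04-05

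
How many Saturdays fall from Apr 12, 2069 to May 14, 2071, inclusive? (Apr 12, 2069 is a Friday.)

109

Apr 12, 2069 is a Friday; the first Saturday on or after it is Apr 13, 2069 (1 day later).
From Apr 13, 2069 to May 14, 2071: 262 + 365 + 134 = 761 days (rest of 2069, 2070, to May 14, 2071 in 2071).
761 ÷ 7 = 108 full weeks with remainder 5, so 108 more Saturdays after the first → 109.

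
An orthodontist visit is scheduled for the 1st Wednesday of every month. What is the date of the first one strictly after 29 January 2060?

4 February 2060

January 2060 starts on a Thursday, so its 1st Wednesday is 7 January 2060 (6 days in).
That is not after 29 January 2060, so look at February 2060.
February 2060 starts on a Sunday, so its 1st Wednesday is 4 February 2060 (3 days in).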